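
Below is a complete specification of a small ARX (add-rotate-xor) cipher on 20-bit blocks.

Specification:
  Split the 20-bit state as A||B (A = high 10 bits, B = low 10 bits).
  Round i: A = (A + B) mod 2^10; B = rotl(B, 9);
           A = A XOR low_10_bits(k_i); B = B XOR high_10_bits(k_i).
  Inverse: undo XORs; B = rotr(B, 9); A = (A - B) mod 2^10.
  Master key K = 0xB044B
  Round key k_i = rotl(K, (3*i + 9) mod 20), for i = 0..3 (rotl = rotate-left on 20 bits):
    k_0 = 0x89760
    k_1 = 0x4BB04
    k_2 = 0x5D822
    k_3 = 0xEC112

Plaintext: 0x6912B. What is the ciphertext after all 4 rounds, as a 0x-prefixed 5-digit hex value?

s_0 = plaintext = 0x6912B
s_1 = Round(s_0, k_0) = 0x6BCB0
s_2 = Round(s_1, k_1) = 0x56D76
s_3 = Round(s_2, k_2) = 0xBCDCD
s_4 = Round(s_3, k_3) = 0x74956

0x74956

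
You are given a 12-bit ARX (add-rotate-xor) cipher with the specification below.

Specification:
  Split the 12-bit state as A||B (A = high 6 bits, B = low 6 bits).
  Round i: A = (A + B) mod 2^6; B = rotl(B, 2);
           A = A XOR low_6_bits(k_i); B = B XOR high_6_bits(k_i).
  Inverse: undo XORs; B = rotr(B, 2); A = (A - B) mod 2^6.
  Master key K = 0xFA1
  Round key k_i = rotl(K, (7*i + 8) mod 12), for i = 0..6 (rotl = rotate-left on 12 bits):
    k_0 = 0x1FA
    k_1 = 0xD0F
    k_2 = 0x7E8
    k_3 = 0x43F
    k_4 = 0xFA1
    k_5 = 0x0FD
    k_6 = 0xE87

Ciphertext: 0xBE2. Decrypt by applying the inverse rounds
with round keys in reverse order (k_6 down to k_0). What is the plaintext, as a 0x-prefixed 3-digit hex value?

0x9C7

s_0 = ciphertext = 0xBE2
s_1 = InvRound(s_0, k_6) = 0x886
s_2 = InvRound(s_1, k_5) = 0x391
s_3 = InvRound(s_2, k_4) = 0xD3B
s_4 = InvRound(s_3, k_3) = 0x47A
s_5 = InvRound(s_4, k_2) = 0x819
s_6 = InvRound(s_5, k_1) = 0x51B
s_7 = InvRound(s_6, k_0) = 0x9C7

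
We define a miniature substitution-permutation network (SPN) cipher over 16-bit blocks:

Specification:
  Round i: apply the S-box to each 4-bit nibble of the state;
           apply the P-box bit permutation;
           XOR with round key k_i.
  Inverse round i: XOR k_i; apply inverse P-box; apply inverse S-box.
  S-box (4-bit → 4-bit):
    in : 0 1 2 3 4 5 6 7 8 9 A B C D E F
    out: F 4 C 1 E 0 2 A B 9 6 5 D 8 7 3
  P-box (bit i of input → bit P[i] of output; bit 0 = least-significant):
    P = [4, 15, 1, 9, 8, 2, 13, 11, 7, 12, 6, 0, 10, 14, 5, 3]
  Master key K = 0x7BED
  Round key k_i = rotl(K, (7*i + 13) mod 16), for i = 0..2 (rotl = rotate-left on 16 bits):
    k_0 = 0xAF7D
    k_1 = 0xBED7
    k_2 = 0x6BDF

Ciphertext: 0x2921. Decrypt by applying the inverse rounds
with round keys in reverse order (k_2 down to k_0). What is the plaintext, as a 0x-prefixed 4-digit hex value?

0x3CB4

s_0 = ciphertext = 0x2921
s_1 = InvRound(s_0, k_2) = 0x4B6C
s_2 = InvRound(s_1, k_1) = 0x08BE
s_3 = InvRound(s_2, k_0) = 0x3CB4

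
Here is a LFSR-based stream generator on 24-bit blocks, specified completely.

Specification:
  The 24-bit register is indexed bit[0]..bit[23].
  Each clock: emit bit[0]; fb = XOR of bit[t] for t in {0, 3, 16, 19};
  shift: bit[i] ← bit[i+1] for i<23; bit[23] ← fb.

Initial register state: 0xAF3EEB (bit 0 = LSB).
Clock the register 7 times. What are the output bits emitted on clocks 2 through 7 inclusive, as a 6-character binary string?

reg_0 = 0xAF3EEB
clock 1: out=1, reg = 0x579F75
clock 2: out=1, reg = 0x2BCFBA
clock 3: out=0, reg = 0x95E7DD
clock 4: out=1, reg = 0xCAF3EE
clock 5: out=0, reg = 0x6579F7
clock 6: out=1, reg = 0x32BCFB
clock 7: out=1, reg = 0x195E7D

101011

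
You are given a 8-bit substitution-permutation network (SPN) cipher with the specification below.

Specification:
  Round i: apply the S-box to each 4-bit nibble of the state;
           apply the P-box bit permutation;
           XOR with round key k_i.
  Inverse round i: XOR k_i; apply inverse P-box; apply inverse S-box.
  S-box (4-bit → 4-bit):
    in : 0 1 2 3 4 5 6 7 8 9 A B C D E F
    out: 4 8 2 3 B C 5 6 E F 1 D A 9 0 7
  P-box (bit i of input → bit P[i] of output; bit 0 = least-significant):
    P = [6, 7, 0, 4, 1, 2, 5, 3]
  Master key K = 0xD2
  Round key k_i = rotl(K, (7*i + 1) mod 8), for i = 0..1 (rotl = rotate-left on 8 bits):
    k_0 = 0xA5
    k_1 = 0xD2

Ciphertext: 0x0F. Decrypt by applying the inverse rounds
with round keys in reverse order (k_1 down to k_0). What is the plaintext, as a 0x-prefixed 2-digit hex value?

0x8A

s_0 = ciphertext = 0x0F
s_1 = InvRound(s_0, k_1) = 0xC9
s_2 = InvRound(s_1, k_0) = 0x8A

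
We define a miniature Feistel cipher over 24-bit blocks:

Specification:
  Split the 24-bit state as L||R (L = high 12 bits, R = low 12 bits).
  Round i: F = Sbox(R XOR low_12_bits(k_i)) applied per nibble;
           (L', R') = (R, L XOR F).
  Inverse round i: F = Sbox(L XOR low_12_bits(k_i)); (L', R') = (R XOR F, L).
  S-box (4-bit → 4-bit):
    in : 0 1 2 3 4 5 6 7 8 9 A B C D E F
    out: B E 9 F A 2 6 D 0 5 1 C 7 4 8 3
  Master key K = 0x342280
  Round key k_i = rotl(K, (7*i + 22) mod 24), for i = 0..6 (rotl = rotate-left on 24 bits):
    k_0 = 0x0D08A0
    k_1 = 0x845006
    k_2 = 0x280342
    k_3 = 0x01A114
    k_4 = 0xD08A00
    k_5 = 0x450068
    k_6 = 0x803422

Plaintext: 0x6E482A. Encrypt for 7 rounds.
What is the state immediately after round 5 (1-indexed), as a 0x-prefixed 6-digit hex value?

0xF72CB1

s_0 = plaintext = 0x6E482A
s_1 = Round(s_0, k_0) = 0x82ADE5
s_2 = Round(s_1, k_1) = 0xDE5CA5
s_3 = Round(s_2, k_2) = 0xCA5E68
s_4 = Round(s_3, k_3) = 0xE68F72
s_5 = Round(s_4, k_4) = 0xF72CB1
s_6 = Round(s_5, k_5) = 0xCB1837
s_7 = Round(s_6, k_6) = 0x837B53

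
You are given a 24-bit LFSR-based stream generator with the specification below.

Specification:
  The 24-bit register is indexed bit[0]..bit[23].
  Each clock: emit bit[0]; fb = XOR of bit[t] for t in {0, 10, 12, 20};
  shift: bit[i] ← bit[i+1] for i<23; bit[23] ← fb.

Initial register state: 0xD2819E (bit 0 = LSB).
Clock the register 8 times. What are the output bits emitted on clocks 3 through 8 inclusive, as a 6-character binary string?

111001

reg_0 = 0xD2819E
clock 1: out=0, reg = 0xE940CF
clock 2: out=1, reg = 0xF4A067
clock 3: out=1, reg = 0x7A5033
clock 4: out=1, reg = 0xBD2819
clock 5: out=1, reg = 0x5E940C
clock 6: out=0, reg = 0xAF4A06
clock 7: out=0, reg = 0x57A503
clock 8: out=1, reg = 0xABD281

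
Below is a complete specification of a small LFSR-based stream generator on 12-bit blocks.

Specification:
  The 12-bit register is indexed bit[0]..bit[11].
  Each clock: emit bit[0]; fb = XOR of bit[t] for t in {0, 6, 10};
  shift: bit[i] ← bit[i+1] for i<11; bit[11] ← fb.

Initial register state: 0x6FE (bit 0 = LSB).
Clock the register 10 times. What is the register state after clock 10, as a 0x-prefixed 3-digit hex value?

0xCD1

reg_0 = 0x6FE
clock 1: out=0, reg = 0x37F
clock 2: out=1, reg = 0x1BF
clock 3: out=1, reg = 0x8DF
clock 4: out=1, reg = 0x46F
clock 5: out=1, reg = 0xA37
clock 6: out=1, reg = 0xD1B
clock 7: out=1, reg = 0x68D
clock 8: out=1, reg = 0x346
clock 9: out=0, reg = 0x9A3
clock 10: out=1, reg = 0xCD1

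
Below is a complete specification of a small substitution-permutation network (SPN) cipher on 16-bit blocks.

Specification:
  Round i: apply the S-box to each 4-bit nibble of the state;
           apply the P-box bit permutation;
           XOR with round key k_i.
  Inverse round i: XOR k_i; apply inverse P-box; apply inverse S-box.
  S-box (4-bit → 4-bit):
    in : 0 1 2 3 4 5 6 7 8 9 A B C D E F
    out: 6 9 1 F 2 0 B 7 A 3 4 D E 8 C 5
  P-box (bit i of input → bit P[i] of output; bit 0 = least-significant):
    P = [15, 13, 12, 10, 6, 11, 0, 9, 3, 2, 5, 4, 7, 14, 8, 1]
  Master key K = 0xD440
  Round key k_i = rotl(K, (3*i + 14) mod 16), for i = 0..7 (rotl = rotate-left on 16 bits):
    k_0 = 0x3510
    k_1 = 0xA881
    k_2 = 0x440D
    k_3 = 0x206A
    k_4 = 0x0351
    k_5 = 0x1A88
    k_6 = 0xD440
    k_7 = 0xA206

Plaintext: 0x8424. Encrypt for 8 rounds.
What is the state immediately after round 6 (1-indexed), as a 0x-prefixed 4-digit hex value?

0xE5CF

s_0 = plaintext = 0x8424
s_1 = Round(s_0, k_0) = 0x5556
s_2 = Round(s_1, k_1) = 0x0C81
s_3 = Round(s_2, k_2) = 0x8B39
s_4 = Round(s_3, k_3) = 0xCA11
s_5 = Round(s_4, k_4) = 0xC433
s_6 = Round(s_5, k_5) = 0xE5CF
s_7 = Round(s_6, k_6) = 0x4F43
s_8 = Round(s_7, k_7) = 0x5E2E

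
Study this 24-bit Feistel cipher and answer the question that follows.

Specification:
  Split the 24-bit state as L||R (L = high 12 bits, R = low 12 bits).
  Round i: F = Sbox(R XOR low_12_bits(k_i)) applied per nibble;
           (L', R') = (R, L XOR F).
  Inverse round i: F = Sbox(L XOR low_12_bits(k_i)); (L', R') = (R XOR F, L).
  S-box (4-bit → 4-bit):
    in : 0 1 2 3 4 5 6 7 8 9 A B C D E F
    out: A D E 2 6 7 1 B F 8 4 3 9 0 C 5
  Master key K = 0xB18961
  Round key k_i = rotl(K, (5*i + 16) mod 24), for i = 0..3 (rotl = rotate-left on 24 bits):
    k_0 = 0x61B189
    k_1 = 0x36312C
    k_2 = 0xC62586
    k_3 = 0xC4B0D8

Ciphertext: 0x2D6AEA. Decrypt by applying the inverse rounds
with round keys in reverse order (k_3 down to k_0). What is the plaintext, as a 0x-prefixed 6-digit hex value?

s_0 = ciphertext = 0x2D6AEA
s_1 = InvRound(s_0, k_3) = 0x4462D6
s_2 = InvRound(s_1, k_2) = 0xF4C446
s_3 = InvRound(s_2, k_1) = 0x85CF4C
s_4 = InvRound(s_3, k_0) = 0x74B85C

0x74B85C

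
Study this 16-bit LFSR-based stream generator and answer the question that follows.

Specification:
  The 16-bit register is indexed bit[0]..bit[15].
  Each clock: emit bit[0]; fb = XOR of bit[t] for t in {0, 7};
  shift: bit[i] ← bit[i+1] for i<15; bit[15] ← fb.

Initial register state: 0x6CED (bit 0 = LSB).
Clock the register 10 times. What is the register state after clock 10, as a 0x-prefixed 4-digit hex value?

0x0D1B

reg_0 = 0x6CED
clock 1: out=1, reg = 0x3676
clock 2: out=0, reg = 0x1B3B
clock 3: out=1, reg = 0x8D9D
clock 4: out=1, reg = 0x46CE
clock 5: out=0, reg = 0xA367
clock 6: out=1, reg = 0xD1B3
clock 7: out=1, reg = 0x68D9
clock 8: out=1, reg = 0x346C
clock 9: out=0, reg = 0x1A36
clock 10: out=0, reg = 0x0D1B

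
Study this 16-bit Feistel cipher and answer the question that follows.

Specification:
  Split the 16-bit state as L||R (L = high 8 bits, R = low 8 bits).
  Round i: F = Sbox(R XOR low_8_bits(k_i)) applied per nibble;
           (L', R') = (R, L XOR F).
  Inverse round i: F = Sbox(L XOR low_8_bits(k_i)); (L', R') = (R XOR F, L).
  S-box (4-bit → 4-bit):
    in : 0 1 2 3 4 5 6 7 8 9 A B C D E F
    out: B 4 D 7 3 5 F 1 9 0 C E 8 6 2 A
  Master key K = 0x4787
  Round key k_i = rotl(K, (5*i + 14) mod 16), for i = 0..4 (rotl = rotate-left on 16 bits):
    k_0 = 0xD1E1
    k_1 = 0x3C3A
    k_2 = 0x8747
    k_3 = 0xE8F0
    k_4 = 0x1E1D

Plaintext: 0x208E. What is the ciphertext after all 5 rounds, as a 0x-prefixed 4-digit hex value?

s_0 = plaintext = 0x208E
s_1 = Round(s_0, k_0) = 0x8EDA
s_2 = Round(s_1, k_1) = 0xDAA5
s_3 = Round(s_2, k_2) = 0xA5F7
s_4 = Round(s_3, k_3) = 0xF714
s_5 = Round(s_4, k_4) = 0x1447

0x1447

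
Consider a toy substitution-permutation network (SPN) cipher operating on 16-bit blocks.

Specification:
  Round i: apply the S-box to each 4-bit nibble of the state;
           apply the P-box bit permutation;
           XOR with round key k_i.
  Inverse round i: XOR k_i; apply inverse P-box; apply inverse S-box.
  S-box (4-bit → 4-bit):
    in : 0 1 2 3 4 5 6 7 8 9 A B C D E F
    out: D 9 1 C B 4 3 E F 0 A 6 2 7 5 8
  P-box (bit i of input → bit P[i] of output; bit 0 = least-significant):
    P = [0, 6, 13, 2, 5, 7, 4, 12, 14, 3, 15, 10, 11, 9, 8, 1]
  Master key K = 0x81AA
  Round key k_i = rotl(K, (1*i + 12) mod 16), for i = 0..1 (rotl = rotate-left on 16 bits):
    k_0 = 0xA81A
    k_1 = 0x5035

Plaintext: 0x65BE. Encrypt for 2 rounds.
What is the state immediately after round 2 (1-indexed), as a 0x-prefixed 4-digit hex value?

0x29C7

s_0 = plaintext = 0x65BE
s_1 = Round(s_0, k_0) = 0x028B
s_2 = Round(s_1, k_1) = 0x29C7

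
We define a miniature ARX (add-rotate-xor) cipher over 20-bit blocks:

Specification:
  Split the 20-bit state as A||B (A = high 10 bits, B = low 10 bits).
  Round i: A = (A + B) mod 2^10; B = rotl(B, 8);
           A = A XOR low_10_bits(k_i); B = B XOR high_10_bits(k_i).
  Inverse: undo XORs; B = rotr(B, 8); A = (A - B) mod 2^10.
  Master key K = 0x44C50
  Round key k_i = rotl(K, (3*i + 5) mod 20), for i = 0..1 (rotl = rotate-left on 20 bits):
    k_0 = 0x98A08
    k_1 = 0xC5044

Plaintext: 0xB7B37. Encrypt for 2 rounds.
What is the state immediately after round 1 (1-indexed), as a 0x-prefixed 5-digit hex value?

s_0 = plaintext = 0xB7B37
s_1 = Round(s_0, k_0) = 0x075AF
s_2 = Round(s_1, k_1) = 0x6207F

0x075AF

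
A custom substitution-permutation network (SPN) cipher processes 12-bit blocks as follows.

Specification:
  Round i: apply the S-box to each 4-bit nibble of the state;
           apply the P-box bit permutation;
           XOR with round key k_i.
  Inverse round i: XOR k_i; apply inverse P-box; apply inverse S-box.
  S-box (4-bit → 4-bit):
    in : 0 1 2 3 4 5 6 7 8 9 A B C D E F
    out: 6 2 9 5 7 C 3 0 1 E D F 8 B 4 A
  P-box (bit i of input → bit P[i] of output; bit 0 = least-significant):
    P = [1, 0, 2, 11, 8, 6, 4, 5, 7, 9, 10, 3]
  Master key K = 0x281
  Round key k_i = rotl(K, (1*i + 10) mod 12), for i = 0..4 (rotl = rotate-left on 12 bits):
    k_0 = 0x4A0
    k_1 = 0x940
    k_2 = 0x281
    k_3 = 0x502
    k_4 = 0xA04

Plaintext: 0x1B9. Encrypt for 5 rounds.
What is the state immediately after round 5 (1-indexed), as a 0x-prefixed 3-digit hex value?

s_0 = plaintext = 0x1B9
s_1 = Round(s_0, k_0) = 0xFD5
s_2 = Round(s_1, k_1) = 0x22C
s_3 = Round(s_2, k_2) = 0xB29
s_4 = Round(s_3, k_3) = 0xAAF
s_5 = Round(s_4, k_4) = 0x7BD

0x7BD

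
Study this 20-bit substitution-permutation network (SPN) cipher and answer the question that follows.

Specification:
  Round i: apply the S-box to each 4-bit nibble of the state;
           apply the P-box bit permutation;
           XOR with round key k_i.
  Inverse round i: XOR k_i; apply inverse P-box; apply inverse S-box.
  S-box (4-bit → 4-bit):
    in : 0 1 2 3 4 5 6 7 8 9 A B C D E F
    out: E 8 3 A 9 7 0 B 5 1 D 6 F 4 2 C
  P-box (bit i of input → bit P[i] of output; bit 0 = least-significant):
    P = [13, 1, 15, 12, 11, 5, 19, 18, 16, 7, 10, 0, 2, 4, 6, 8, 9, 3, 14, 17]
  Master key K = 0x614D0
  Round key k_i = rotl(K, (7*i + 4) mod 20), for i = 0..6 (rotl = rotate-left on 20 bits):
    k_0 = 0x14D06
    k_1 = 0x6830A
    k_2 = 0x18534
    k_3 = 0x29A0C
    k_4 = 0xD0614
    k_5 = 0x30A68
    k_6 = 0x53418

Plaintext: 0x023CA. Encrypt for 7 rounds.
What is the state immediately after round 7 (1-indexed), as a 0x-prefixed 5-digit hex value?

s_0 = plaintext = 0x023CA
s_1 = Round(s_0, k_0) = 0xFB5BB
s_2 = Round(s_1, k_1) = 0xD47F8
s_3 = Round(s_2, k_2) = 0xC64B1
s_4 = Round(s_3, k_3) = 0x9C825
s_5 = Round(s_4, k_4) = 0xCA962
s_6 = Round(s_5, k_5) = 0x06926
s_7 = Round(s_6, k_6) = 0x67C30

0x67C30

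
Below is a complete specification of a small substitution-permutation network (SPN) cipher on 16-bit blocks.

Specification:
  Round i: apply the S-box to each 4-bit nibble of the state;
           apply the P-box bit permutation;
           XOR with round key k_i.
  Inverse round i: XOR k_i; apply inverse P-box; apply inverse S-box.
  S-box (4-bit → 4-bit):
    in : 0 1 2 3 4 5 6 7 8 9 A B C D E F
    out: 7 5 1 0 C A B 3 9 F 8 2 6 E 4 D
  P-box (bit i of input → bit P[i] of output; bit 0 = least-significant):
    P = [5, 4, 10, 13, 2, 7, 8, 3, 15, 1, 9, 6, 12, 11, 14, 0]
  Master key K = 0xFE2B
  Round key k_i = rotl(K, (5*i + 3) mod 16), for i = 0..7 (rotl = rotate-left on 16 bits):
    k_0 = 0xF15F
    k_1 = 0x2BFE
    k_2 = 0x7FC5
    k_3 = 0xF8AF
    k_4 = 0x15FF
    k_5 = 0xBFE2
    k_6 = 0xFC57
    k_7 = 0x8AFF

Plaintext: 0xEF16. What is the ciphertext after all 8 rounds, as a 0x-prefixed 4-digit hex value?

s_0 = plaintext = 0xEF16
s_1 = Round(s_0, k_0) = 0x122B
s_2 = Round(s_1, k_1) = 0xFBEA
s_3 = Round(s_2, k_2) = 0x0EC6
s_4 = Round(s_3, k_3) = 0x831F
s_5 = Round(s_4, k_4) = 0x20DA
s_6 = Round(s_5, k_5) = 0x0C68
s_7 = Round(s_6, k_6) = 0x86F9
s_8 = Round(s_7, k_7) = 0x3F80

0x3F80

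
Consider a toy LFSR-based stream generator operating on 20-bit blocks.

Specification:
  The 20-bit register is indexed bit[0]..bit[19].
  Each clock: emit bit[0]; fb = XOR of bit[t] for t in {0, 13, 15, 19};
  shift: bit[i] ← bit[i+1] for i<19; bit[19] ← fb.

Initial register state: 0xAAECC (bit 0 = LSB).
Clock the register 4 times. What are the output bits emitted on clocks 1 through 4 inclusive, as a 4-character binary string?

0011

reg_0 = 0xAAECC
clock 1: out=0, reg = 0xD5766
clock 2: out=0, reg = 0xEABB3
clock 3: out=1, reg = 0x755D9
clock 4: out=1, reg = 0xBAAEC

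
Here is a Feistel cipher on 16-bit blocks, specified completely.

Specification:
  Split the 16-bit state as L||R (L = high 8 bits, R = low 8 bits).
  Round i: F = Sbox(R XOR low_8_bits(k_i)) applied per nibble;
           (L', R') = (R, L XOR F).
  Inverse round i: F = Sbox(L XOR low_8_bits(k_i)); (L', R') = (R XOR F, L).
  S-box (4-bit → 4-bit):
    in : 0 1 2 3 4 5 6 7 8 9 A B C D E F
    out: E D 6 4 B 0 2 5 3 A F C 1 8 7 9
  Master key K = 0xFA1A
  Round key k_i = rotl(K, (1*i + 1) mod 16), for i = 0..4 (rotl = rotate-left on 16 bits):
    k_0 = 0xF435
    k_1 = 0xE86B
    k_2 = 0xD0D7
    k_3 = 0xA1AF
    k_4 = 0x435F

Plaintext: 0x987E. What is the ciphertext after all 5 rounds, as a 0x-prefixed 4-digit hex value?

0xC759

s_0 = plaintext = 0x987E
s_1 = Round(s_0, k_0) = 0x7E24
s_2 = Round(s_1, k_1) = 0x24C7
s_3 = Round(s_2, k_2) = 0xC7FA
s_4 = Round(s_3, k_3) = 0xFAC7
s_5 = Round(s_4, k_4) = 0xC759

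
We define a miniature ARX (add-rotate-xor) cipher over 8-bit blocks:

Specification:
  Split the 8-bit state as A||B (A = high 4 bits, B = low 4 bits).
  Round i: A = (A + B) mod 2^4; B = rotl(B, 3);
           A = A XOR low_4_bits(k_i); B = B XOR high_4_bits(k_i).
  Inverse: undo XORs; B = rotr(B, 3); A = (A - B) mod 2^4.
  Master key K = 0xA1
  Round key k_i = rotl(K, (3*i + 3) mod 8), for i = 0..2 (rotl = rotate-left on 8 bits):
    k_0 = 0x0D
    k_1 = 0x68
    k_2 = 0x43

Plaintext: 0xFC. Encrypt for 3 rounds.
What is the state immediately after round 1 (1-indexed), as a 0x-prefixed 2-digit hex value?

0x66

s_0 = plaintext = 0xFC
s_1 = Round(s_0, k_0) = 0x66
s_2 = Round(s_1, k_1) = 0x45
s_3 = Round(s_2, k_2) = 0xAE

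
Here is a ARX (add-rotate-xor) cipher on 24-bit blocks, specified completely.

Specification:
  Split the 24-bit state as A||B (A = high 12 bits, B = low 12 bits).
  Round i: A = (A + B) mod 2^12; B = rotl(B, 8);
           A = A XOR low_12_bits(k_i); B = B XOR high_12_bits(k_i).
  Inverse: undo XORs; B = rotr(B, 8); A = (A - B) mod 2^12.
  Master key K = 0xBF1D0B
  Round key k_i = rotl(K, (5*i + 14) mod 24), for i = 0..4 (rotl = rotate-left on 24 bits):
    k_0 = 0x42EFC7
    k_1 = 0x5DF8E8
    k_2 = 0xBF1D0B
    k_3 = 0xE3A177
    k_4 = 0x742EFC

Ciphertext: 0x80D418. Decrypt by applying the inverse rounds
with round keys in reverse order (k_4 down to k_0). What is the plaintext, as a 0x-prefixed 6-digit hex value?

s_0 = ciphertext = 0x80D418
s_1 = InvRound(s_0, k_4) = 0x14E5A3
s_2 = InvRound(s_1, k_3) = 0x69E99B
s_3 = InvRound(s_2, k_2) = 0x4F36A2
s_4 = InvRound(s_3, k_1) = 0x4487D3
s_5 = InvRound(s_4, k_0) = 0xBBCFD3

0xBBCFD3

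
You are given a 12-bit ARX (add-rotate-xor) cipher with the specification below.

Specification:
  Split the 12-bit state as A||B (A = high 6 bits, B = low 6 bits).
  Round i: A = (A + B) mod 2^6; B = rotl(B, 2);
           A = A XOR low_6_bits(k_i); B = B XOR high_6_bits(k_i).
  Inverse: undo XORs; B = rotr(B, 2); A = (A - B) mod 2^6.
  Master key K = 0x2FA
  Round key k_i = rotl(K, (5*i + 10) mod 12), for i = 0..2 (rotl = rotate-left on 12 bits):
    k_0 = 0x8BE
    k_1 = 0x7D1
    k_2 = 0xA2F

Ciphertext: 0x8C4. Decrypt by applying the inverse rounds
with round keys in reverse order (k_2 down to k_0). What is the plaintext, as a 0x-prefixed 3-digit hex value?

s_0 = ciphertext = 0x8C4
s_1 = InvRound(s_0, k_2) = 0x04B
s_2 = InvRound(s_1, k_1) = 0x2C5
s_3 = InvRound(s_2, k_0) = 0xF39

0xF39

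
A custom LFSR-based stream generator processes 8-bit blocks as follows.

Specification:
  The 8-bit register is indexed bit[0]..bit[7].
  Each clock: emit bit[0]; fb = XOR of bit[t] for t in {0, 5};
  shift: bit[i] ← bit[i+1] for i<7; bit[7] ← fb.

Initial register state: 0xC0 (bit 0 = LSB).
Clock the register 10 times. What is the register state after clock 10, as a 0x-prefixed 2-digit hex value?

0x5D

reg_0 = 0xC0
clock 1: out=0, reg = 0x60
clock 2: out=0, reg = 0xB0
clock 3: out=0, reg = 0xD8
clock 4: out=0, reg = 0x6C
clock 5: out=0, reg = 0xB6
clock 6: out=0, reg = 0xDB
clock 7: out=1, reg = 0xED
clock 8: out=1, reg = 0x76
clock 9: out=0, reg = 0xBB
clock 10: out=1, reg = 0x5D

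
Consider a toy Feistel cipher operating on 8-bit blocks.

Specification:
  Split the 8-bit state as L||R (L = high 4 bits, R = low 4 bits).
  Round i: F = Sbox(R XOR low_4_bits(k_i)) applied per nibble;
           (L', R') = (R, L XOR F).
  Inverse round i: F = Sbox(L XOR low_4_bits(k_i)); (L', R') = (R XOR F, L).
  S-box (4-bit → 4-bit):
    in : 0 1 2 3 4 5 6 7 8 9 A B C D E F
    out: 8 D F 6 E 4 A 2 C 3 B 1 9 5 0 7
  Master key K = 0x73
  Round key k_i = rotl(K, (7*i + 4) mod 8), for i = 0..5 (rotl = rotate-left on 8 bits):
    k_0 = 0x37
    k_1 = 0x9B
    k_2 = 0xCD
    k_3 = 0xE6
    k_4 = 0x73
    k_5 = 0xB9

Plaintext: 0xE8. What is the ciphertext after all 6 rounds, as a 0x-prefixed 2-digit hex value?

s_0 = plaintext = 0xE8
s_1 = Round(s_0, k_0) = 0x89
s_2 = Round(s_1, k_1) = 0x97
s_3 = Round(s_2, k_2) = 0x72
s_4 = Round(s_3, k_3) = 0x29
s_5 = Round(s_4, k_4) = 0x99
s_6 = Round(s_5, k_5) = 0x91

0x91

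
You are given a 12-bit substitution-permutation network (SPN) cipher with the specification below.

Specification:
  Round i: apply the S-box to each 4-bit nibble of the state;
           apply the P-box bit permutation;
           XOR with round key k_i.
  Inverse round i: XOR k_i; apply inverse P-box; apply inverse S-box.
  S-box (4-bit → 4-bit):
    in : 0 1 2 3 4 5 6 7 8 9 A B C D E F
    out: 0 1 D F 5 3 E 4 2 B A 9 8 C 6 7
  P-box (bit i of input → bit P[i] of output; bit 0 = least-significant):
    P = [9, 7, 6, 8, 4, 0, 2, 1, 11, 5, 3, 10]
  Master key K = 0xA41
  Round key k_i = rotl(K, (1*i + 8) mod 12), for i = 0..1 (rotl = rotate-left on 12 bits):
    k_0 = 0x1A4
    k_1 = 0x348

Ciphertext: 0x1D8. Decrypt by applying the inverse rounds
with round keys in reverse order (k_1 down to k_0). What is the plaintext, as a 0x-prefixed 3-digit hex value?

0x85A

s_0 = ciphertext = 0x1D8
s_1 = InvRound(s_0, k_1) = 0x015
s_2 = InvRound(s_1, k_0) = 0x85A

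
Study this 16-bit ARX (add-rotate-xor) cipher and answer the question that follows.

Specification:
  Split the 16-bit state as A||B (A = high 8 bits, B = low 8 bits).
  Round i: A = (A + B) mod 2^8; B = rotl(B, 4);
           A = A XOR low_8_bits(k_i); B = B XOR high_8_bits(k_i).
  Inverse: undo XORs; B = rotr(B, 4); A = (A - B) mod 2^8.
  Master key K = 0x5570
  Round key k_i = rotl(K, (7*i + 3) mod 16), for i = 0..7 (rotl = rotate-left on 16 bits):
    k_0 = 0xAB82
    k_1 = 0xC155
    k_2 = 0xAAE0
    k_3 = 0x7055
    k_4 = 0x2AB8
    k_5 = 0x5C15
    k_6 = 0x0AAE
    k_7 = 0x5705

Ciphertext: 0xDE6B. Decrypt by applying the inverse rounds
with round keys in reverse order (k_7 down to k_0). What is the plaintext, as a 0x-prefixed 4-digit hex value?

0x2AC3

s_0 = ciphertext = 0xDE6B
s_1 = InvRound(s_0, k_7) = 0x18C3
s_2 = InvRound(s_1, k_6) = 0x1A9C
s_3 = InvRound(s_2, k_5) = 0x030C
s_4 = InvRound(s_3, k_4) = 0x5962
s_5 = InvRound(s_4, k_3) = 0xEB21
s_6 = InvRound(s_5, k_2) = 0x53B8
s_7 = InvRound(s_6, k_1) = 0x6F97
s_8 = InvRound(s_7, k_0) = 0x2AC3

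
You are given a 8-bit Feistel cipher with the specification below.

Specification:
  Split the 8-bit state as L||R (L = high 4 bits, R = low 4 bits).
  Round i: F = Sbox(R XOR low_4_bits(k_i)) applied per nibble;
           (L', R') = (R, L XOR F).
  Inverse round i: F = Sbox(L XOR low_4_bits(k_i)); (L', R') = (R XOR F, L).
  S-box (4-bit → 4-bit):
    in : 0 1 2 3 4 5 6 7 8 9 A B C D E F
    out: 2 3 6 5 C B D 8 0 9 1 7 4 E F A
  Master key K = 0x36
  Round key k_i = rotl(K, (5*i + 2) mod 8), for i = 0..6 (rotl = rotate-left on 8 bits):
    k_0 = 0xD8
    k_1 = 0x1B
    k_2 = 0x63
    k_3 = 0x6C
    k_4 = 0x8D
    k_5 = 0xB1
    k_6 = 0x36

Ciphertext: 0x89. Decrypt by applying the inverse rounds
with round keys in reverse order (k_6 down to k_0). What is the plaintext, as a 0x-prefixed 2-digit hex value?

s_0 = ciphertext = 0x89
s_1 = InvRound(s_0, k_6) = 0x68
s_2 = InvRound(s_1, k_5) = 0x06
s_3 = InvRound(s_2, k_4) = 0x80
s_4 = InvRound(s_3, k_3) = 0xC8
s_5 = InvRound(s_4, k_2) = 0x2C
s_6 = InvRound(s_5, k_1) = 0x52
s_7 = InvRound(s_6, k_0) = 0xC5

0xC5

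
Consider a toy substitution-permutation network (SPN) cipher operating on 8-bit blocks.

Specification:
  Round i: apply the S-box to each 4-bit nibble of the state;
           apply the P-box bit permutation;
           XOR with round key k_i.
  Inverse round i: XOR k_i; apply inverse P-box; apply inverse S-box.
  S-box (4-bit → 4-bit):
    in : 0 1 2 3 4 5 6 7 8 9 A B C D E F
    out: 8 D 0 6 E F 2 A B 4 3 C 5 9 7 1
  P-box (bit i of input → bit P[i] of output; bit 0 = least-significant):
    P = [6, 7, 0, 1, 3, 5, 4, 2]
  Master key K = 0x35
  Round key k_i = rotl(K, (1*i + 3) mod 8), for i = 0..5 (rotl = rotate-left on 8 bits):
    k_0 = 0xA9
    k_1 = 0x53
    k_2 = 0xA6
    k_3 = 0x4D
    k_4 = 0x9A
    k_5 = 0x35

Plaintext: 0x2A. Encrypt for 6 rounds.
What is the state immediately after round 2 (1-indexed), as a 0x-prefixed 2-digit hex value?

0x72

s_0 = plaintext = 0x2A
s_1 = Round(s_0, k_0) = 0x69
s_2 = Round(s_1, k_1) = 0x72
s_3 = Round(s_2, k_2) = 0x82
s_4 = Round(s_3, k_3) = 0x61
s_5 = Round(s_4, k_4) = 0xF9
s_6 = Round(s_5, k_5) = 0x3C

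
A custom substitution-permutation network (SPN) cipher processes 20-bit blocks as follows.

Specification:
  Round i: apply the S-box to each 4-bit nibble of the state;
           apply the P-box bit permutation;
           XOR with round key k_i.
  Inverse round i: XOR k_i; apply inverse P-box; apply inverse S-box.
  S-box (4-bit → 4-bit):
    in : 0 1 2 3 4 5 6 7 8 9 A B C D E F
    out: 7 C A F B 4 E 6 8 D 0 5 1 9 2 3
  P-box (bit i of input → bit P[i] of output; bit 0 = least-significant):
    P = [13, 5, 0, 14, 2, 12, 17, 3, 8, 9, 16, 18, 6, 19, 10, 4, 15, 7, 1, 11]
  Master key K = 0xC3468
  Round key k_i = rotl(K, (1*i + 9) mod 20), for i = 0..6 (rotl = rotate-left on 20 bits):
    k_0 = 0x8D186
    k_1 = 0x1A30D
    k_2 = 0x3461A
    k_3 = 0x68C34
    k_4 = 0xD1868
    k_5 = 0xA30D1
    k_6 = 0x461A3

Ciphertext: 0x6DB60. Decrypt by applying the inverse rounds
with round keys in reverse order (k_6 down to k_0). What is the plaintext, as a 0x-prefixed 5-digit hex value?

0x93A20

s_0 = ciphertext = 0x6DB60
s_1 = InvRound(s_0, k_6) = 0x3CE7B
s_2 = InvRound(s_1, k_5) = 0x37724
s_3 = InvRound(s_2, k_4) = 0x8049D
s_4 = InvRound(s_3, k_3) = 0x4E817
s_5 = InvRound(s_4, k_2) = 0xD569B
s_6 = InvRound(s_5, k_1) = 0x06DFD
s_7 = InvRound(s_6, k_0) = 0x93A20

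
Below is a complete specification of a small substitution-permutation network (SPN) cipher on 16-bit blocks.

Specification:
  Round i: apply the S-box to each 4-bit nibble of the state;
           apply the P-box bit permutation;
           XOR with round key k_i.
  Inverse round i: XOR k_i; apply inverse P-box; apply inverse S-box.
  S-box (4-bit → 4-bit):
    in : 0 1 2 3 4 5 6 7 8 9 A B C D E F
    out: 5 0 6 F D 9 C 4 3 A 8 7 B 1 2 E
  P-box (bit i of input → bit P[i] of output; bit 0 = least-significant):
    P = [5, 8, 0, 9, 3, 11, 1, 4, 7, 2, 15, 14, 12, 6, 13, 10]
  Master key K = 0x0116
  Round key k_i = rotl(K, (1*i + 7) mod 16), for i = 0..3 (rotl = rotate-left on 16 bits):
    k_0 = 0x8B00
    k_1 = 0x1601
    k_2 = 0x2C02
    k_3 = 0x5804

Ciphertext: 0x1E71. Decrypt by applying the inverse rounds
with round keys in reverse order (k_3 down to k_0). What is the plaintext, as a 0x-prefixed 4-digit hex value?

0xE502

s_0 = ciphertext = 0x1E71
s_1 = InvRound(s_0, k_3) = 0x99A4
s_2 = InvRound(s_1, k_2) = 0x4B78
s_3 = InvRound(s_2, k_1) = 0xCACB
s_4 = InvRound(s_3, k_0) = 0xE502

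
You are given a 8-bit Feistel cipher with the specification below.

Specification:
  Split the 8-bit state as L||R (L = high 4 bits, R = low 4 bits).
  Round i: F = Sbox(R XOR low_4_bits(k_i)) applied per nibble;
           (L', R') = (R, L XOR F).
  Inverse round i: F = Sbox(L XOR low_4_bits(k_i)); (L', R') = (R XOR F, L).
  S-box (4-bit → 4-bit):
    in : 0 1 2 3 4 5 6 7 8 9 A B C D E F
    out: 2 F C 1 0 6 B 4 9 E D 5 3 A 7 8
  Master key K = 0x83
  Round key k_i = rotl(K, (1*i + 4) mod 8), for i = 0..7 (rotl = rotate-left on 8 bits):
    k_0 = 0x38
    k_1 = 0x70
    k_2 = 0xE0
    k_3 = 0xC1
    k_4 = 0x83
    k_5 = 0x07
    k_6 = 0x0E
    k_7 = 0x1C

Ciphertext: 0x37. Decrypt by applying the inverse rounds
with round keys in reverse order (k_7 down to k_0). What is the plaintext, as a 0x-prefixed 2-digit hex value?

0x3F

s_0 = ciphertext = 0x37
s_1 = InvRound(s_0, k_7) = 0xF3
s_2 = InvRound(s_1, k_6) = 0xCF
s_3 = InvRound(s_2, k_5) = 0xAC
s_4 = InvRound(s_3, k_4) = 0x2A
s_5 = InvRound(s_4, k_3) = 0xB2
s_6 = InvRound(s_5, k_2) = 0x7B
s_7 = InvRound(s_6, k_1) = 0xF7
s_8 = InvRound(s_7, k_0) = 0x3F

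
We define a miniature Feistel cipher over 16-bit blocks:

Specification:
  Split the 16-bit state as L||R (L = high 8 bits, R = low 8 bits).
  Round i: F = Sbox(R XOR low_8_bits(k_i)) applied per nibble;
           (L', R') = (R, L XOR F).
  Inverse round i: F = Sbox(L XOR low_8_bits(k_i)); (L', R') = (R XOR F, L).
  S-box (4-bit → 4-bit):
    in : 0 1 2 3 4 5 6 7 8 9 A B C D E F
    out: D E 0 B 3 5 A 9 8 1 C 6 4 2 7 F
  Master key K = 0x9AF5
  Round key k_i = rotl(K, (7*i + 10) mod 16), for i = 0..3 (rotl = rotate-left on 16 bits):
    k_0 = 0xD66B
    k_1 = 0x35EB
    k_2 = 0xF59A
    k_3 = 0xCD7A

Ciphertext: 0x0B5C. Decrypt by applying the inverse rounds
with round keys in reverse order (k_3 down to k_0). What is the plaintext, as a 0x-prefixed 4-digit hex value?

s_0 = ciphertext = 0x0B5C
s_1 = InvRound(s_0, k_3) = 0xC20B
s_2 = InvRound(s_1, k_2) = 0x53C2
s_3 = InvRound(s_2, k_1) = 0xAA53
s_4 = InvRound(s_3, k_0) = 0x1DAA

0x1DAA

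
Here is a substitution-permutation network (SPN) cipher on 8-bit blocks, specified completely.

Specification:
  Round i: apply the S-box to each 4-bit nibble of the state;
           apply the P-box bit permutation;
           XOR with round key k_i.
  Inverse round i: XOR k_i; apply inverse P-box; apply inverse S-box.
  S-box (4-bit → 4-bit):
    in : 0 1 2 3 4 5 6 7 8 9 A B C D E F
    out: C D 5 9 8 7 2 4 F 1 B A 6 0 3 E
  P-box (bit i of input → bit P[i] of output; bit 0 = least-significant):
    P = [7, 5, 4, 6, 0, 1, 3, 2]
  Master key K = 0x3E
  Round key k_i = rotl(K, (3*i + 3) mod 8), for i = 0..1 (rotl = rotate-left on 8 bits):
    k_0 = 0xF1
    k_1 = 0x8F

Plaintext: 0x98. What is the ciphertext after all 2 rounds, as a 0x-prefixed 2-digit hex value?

s_0 = plaintext = 0x98
s_1 = Round(s_0, k_0) = 0x00
s_2 = Round(s_1, k_1) = 0xD3

0xD3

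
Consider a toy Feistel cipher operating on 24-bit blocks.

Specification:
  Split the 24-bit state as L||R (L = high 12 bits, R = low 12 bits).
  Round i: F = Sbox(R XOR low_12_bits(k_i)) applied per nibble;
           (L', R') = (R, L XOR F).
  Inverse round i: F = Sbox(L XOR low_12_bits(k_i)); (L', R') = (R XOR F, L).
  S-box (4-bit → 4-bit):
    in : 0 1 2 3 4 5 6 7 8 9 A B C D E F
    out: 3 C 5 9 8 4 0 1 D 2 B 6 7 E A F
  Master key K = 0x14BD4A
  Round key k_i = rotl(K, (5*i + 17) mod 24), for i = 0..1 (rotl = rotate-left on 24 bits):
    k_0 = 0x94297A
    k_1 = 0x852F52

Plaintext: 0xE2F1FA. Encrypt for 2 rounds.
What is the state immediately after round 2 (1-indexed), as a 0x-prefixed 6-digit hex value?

0x3FC640

s_0 = plaintext = 0xE2F1FA
s_1 = Round(s_0, k_0) = 0x1FA3FC
s_2 = Round(s_1, k_1) = 0x3FC640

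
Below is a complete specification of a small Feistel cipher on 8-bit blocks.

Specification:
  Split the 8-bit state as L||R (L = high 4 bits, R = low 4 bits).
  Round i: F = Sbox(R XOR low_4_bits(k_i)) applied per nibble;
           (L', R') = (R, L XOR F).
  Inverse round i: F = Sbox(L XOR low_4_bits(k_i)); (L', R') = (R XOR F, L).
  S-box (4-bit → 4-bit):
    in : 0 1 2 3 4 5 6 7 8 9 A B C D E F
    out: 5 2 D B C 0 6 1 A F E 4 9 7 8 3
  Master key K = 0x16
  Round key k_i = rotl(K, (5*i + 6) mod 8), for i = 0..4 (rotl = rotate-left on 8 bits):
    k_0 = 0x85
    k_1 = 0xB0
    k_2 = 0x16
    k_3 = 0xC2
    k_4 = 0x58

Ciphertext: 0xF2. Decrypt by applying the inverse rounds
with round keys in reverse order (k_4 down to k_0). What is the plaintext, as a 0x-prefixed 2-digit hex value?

0x8C

s_0 = ciphertext = 0xF2
s_1 = InvRound(s_0, k_4) = 0x3F
s_2 = InvRound(s_1, k_3) = 0xD3
s_3 = InvRound(s_2, k_2) = 0x7D
s_4 = InvRound(s_3, k_1) = 0xC7
s_5 = InvRound(s_4, k_0) = 0x8C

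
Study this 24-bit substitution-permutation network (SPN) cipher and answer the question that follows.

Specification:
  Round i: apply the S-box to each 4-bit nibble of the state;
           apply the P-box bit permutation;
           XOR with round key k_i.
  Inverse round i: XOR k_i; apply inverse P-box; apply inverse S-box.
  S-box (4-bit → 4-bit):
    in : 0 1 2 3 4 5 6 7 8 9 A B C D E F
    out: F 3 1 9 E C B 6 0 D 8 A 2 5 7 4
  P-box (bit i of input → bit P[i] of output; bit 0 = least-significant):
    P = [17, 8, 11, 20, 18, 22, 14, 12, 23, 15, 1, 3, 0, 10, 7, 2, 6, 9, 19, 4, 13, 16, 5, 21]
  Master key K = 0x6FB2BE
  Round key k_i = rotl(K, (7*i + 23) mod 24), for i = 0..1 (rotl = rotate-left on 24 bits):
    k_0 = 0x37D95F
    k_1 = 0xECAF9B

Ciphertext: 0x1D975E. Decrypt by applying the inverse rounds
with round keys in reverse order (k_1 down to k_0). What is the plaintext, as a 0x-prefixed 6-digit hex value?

s_0 = ciphertext = 0x1D975E
s_1 = InvRound(s_0, k_1) = 0x6292B5
s_2 = InvRound(s_1, k_0) = 0x71F5E4

0x71F5E4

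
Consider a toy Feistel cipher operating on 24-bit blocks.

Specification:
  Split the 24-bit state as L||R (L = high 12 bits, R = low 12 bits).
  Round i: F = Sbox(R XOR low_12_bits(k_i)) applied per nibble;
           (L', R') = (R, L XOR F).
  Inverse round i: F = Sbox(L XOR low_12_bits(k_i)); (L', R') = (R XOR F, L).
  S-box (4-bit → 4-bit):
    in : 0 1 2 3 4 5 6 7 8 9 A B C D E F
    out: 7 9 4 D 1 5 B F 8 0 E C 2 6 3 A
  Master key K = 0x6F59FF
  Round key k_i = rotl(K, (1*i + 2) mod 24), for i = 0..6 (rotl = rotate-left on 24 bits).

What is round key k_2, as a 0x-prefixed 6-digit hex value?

K = 0x6F59FF
k_0 = rotl(K, (1*0+2) mod 24) = rotl(K, 2) = 0xBD67FD
k_1 = rotl(K, (1*1+2) mod 24) = rotl(K, 3) = 0x7ACFFB
k_2 = rotl(K, (1*2+2) mod 24) = rotl(K, 4) = 0xF59FF6

0xF59FF6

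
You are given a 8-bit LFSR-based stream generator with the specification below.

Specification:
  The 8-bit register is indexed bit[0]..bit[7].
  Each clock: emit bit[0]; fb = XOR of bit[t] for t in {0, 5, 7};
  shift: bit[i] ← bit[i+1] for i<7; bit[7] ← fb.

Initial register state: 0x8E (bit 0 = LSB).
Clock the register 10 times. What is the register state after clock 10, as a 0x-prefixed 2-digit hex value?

reg_0 = 0x8E
clock 1: out=0, reg = 0xC7
clock 2: out=1, reg = 0x63
clock 3: out=1, reg = 0x31
clock 4: out=1, reg = 0x18
clock 5: out=0, reg = 0x0C
clock 6: out=0, reg = 0x06
clock 7: out=0, reg = 0x03
clock 8: out=1, reg = 0x81
clock 9: out=1, reg = 0x40
clock 10: out=0, reg = 0x20

0x20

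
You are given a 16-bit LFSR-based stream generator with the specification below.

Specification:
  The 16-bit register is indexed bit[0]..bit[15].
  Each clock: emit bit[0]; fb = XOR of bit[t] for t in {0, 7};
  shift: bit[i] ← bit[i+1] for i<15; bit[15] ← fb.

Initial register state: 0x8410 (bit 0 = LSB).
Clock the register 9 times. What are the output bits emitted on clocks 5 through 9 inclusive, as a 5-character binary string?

10000

reg_0 = 0x8410
clock 1: out=0, reg = 0x4208
clock 2: out=0, reg = 0x2104
clock 3: out=0, reg = 0x1082
clock 4: out=0, reg = 0x8841
clock 5: out=1, reg = 0xC420
clock 6: out=0, reg = 0x6210
clock 7: out=0, reg = 0x3108
clock 8: out=0, reg = 0x1884
clock 9: out=0, reg = 0x8C42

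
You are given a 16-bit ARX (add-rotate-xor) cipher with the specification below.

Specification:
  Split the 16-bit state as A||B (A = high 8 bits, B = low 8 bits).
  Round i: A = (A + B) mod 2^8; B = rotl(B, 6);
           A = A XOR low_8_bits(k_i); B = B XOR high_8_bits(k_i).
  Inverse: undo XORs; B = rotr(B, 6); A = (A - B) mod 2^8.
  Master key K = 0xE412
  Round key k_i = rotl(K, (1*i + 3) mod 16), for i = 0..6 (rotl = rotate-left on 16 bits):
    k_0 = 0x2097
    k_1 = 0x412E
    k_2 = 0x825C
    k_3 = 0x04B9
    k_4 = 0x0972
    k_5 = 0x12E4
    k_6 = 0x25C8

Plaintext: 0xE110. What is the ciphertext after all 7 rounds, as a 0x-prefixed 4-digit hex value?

s_0 = plaintext = 0xE110
s_1 = Round(s_0, k_0) = 0x6624
s_2 = Round(s_1, k_1) = 0xA448
s_3 = Round(s_2, k_2) = 0xB090
s_4 = Round(s_3, k_3) = 0xF920
s_5 = Round(s_4, k_4) = 0x6B01
s_6 = Round(s_5, k_5) = 0x8852
s_7 = Round(s_6, k_6) = 0x12B1

0x12B1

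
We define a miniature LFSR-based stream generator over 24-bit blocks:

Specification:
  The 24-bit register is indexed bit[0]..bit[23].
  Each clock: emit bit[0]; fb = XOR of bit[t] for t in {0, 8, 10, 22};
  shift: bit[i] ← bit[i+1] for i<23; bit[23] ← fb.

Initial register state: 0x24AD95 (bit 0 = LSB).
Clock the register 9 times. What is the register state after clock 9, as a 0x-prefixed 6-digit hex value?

0x579256

reg_0 = 0x24AD95
clock 1: out=1, reg = 0x9256CA
clock 2: out=0, reg = 0xC92B65
clock 3: out=1, reg = 0xE495B2
clock 4: out=0, reg = 0xF24AD9
clock 5: out=1, reg = 0x79256C
clock 6: out=0, reg = 0xBC92B6
clock 7: out=0, reg = 0x5E495B
clock 8: out=1, reg = 0xAF24AD
clock 9: out=1, reg = 0x579256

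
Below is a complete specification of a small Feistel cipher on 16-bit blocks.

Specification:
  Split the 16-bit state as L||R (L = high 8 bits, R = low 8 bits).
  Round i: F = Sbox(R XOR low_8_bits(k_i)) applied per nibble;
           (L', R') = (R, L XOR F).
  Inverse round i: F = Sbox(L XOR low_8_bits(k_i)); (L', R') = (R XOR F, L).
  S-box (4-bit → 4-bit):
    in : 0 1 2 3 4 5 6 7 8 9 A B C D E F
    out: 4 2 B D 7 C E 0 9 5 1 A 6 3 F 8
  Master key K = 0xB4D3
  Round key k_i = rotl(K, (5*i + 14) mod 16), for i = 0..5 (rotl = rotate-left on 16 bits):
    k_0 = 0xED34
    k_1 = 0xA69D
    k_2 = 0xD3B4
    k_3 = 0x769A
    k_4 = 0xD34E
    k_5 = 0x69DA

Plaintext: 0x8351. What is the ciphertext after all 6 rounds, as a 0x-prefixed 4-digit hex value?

0x2C75

s_0 = plaintext = 0x8351
s_1 = Round(s_0, k_0) = 0x516F
s_2 = Round(s_1, k_1) = 0x6FDA
s_3 = Round(s_2, k_2) = 0xDA80
s_4 = Round(s_3, k_3) = 0x80FB
s_5 = Round(s_4, k_4) = 0xFB2C
s_6 = Round(s_5, k_5) = 0x2C75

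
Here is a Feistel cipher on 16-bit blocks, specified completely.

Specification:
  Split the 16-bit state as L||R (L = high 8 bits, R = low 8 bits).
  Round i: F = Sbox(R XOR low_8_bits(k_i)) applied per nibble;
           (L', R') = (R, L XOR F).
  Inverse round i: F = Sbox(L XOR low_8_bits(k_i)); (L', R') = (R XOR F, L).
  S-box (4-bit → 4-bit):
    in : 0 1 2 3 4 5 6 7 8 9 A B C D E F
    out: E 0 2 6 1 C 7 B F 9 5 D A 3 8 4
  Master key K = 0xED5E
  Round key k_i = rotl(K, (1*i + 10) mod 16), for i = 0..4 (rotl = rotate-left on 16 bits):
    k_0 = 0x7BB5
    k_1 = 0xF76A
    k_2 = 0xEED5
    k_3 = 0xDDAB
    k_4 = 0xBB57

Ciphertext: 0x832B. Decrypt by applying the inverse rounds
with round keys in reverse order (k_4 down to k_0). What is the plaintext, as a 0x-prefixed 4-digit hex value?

0xEEA8

s_0 = ciphertext = 0x832B
s_1 = InvRound(s_0, k_4) = 0x1A83
s_2 = InvRound(s_1, k_3) = 0x531A
s_3 = InvRound(s_2, k_2) = 0xED53
s_4 = InvRound(s_3, k_1) = 0xA8ED
s_5 = InvRound(s_4, k_0) = 0xEEA8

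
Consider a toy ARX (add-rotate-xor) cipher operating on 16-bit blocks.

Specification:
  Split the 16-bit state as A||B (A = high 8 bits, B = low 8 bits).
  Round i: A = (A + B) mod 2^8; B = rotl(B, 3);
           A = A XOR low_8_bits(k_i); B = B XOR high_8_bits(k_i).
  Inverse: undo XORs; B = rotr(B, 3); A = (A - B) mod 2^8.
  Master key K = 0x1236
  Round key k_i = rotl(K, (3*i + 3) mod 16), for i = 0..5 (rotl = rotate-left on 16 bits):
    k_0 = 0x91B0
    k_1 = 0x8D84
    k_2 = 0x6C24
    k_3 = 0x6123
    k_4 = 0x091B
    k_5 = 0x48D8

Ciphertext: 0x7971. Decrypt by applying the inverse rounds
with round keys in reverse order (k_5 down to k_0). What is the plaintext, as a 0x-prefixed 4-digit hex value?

s_0 = ciphertext = 0x7971
s_1 = InvRound(s_0, k_5) = 0x7A27
s_2 = InvRound(s_1, k_4) = 0x9CC5
s_3 = InvRound(s_2, k_3) = 0x2B94
s_4 = InvRound(s_3, k_2) = 0xF01F
s_5 = InvRound(s_4, k_1) = 0x2252
s_6 = InvRound(s_5, k_0) = 0x1A78

0x1A78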